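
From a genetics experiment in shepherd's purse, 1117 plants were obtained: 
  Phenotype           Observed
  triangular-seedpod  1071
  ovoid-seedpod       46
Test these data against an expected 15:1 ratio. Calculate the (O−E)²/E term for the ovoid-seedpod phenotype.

8.122

Under the 15:1 hypothesis (Σ ratio = 16, N = 1117):
  triangular-seedpod: 1117 × 15/16 = 1047.1875
  ovoid-seedpod: 1117 × 1/16 = 69.8125
Contribution of ovoid-seedpod: (46 − 69.8125)² / 69.8125 = 8.1223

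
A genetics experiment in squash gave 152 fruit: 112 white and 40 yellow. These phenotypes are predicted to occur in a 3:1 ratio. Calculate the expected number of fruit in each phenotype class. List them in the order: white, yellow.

Expected counts for N = 152 under a 3:1 ratio (total parts = 4):
  white: 152 × 3/4 = 114
  yellow: 152 × 1/4 = 38

114, 38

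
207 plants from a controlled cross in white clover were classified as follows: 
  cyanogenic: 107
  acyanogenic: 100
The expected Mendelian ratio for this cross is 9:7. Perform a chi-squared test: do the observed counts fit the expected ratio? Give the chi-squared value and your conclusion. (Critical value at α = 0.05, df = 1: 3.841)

Under the 9:7 hypothesis (Σ ratio = 16, N = 207):
  cyanogenic: 207 × 9/16 = 116.4375
  acyanogenic: 207 × 7/16 = 90.5625
χ² = Σ (O − E)² / E
  cyanogenic: (107 − 116.4375)² / 116.4375 = 0.7649
  acyanogenic: (100 − 90.5625)² / 90.5625 = 0.9835
χ² = 0.7649 + 0.9835 = 1.7484 ≈ 1.748
Degrees of freedom = 2 − 1 = 1; critical value at α = 0.05 is 3.841.
Since 1.748 < 3.841, we fail to reject the null hypothesis — the data are consistent with the 9:7 ratio.

1.748; consistent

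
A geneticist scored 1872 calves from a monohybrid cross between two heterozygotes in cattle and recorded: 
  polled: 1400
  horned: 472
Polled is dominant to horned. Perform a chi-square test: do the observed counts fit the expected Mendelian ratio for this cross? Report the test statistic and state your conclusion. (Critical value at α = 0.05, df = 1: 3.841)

0.046; consistent

For a monohybrid cross between heterozygotes with complete dominance, the expected phenotypic ratio is 3:1.
Under the 3:1 hypothesis (Σ ratio = 4, N = 1872):
  polled: 1872 × 3/4 = 1404
  horned: 1872 × 1/4 = 468
χ² = Σ (O − E)² / E
  polled: (1400 − 1404)² / 1404 = 0.0114
  horned: (472 − 468)² / 468 = 0.0342
χ² = 0.0114 + 0.0342 = 0.0456 ≈ 0.046
Degrees of freedom = 2 − 1 = 1; critical value at α = 0.05 is 3.841.
Since 0.046 < 3.841, we fail to reject the null hypothesis — the data are consistent with the 3:1 ratio.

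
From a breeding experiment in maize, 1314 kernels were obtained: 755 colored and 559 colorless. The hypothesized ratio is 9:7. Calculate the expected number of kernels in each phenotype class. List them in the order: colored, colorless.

The 9:7 ratio has 16 parts, so with N = 1314 the expected counts are:
  colored: 1314 × 9/16 = 739.125
  colorless: 1314 × 7/16 = 574.875

739.125, 574.875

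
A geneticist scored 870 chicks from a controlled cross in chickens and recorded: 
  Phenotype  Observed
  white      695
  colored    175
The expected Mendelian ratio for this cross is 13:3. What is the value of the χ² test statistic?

Under the 13:3 hypothesis (Σ ratio = 16, N = 870):
  white: 870 × 13/16 = 706.875
  colored: 870 × 3/16 = 163.125
χ² = Σ (O − E)² / E
  white: (695 − 706.875)² / 706.875 = 0.1995
  colored: (175 − 163.125)² / 163.125 = 0.8645
χ² = 0.1995 + 0.8645 = 1.064

1.064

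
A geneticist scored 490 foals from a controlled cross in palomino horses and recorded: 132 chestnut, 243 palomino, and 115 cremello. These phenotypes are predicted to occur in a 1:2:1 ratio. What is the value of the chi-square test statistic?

1.212

The 1:2:1 ratio has 4 parts, so with N = 490 the expected counts are:
  chestnut: 490 × 1/4 = 122.5
  palomino: 490 × 2/4 = 245
  cremello: 490 × 1/4 = 122.5
χ² = Σ (O − E)² / E
  chestnut: (132 − 122.5)² / 122.5 = 0.7367
  palomino: (243 − 245)² / 245 = 0.0163
  cremello: (115 − 122.5)² / 122.5 = 0.4592
χ² = 0.7367 + 0.0163 + 0.4592 = 1.2122 ≈ 1.212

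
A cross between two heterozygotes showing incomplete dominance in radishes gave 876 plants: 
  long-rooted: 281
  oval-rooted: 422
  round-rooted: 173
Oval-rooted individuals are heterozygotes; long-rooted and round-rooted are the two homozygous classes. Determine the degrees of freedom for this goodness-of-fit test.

2

With incomplete dominance, a heterozygote × heterozygote cross gives a 1:2:1 phenotypic ratio.
A goodness-of-fit test with 3 phenotype classes has df = 3 − 1 = 2.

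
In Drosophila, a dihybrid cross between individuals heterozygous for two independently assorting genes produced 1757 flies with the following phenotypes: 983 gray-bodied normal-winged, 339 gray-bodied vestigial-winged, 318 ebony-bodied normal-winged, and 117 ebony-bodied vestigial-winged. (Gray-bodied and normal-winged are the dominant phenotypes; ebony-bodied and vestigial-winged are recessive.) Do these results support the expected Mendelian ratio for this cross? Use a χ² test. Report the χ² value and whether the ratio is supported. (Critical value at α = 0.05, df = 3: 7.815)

A dihybrid F₂ with independent assortment and complete dominance at both loci gives a 9:3:3:1 phenotypic ratio.
The 9:3:3:1 ratio has 16 parts, so with N = 1757 the expected counts are:
  gray-bodied normal-winged: 1757 × 9/16 = 988.3125
  gray-bodied vestigial-winged: 1757 × 3/16 = 329.4375
  ebony-bodied normal-winged: 1757 × 3/16 = 329.4375
  ebony-bodied vestigial-winged: 1757 × 1/16 = 109.8125
χ² = Σ (O − E)² / E
  gray-bodied normal-winged: (983 − 988.3125)² / 988.3125 = 0.0286
  gray-bodied vestigial-winged: (339 − 329.4375)² / 329.4375 = 0.2776
  ebony-bodied normal-winged: (318 − 329.4375)² / 329.4375 = 0.3971
  ebony-bodied vestigial-winged: (117 − 109.8125)² / 109.8125 = 0.4704
χ² = 0.0286 + 0.2776 + 0.3971 + 0.4704 = 1.1737 ≈ 1.174
Degrees of freedom = 4 − 1 = 3; critical value at α = 0.05 is 7.815.
Since 1.174 < 7.815, we fail to reject the null hypothesis — the data are consistent with the 9:3:3:1 ratio.

1.174; consistent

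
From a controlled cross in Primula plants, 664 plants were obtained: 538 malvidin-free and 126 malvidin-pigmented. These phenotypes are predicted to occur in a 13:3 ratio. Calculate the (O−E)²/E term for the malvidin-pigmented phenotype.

0.018

Under the 13:3 hypothesis (Σ ratio = 16, N = 664):
  malvidin-free: 664 × 13/16 = 539.5
  malvidin-pigmented: 664 × 3/16 = 124.5
Contribution of malvidin-pigmented: (126 − 124.5)² / 124.5 = 0.0181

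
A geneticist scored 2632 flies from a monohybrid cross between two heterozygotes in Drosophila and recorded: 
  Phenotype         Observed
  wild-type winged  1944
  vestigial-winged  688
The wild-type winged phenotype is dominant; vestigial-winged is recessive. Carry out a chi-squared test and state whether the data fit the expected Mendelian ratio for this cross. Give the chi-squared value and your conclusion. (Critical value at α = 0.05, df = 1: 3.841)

1.824; consistent

For a monohybrid cross between heterozygotes with complete dominance, the expected phenotypic ratio is 3:1.
Expected counts for N = 2632 under a 3:1 ratio (total parts = 4):
  wild-type winged: 2632 × 3/4 = 1974
  vestigial-winged: 2632 × 1/4 = 658
χ² = Σ (O − E)² / E
  wild-type winged: (1944 − 1974)² / 1974 = 0.4559
  vestigial-winged: (688 − 658)² / 658 = 1.3678
χ² = 0.4559 + 1.3678 = 1.8237 ≈ 1.824
Degrees of freedom = 2 − 1 = 1; critical value at α = 0.05 is 3.841.
Since 1.824 < 3.841, we fail to reject the null hypothesis — the data are consistent with the 3:1 ratio.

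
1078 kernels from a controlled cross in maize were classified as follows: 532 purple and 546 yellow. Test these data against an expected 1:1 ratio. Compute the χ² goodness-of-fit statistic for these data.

0.182

The 1:1 ratio has 2 parts, so with N = 1078 the expected counts are:
  purple: 1078 × 1/2 = 539
  yellow: 1078 × 1/2 = 539
χ² = Σ (O − E)² / E
  purple: (532 − 539)² / 539 = 0.0909
  yellow: (546 − 539)² / 539 = 0.0909
χ² = 0.0909 + 0.0909 = 0.1818 ≈ 0.182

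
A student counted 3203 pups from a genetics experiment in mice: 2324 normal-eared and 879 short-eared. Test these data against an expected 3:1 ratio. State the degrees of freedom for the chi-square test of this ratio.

A goodness-of-fit test with 2 phenotype classes has df = 2 − 1 = 1.

1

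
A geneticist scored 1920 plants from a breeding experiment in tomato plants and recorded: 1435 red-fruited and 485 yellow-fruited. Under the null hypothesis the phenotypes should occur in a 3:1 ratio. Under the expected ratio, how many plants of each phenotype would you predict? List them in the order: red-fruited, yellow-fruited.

Under the 3:1 hypothesis (Σ ratio = 4, N = 1920):
  red-fruited: 1920 × 3/4 = 1440
  yellow-fruited: 1920 × 1/4 = 480

1440, 480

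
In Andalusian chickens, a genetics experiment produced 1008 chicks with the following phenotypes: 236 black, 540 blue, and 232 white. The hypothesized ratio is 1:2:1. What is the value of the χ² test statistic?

Total ratio parts = 4. Expected numbers out of 1008:
  black: 1008 × 1/4 = 252
  blue: 1008 × 2/4 = 504
  white: 1008 × 1/4 = 252
χ² = Σ (O − E)² / E
  black: (236 − 252)² / 252 = 1.0159
  blue: (540 − 504)² / 504 = 2.5714
  white: (232 − 252)² / 252 = 1.5873
χ² = 1.0159 + 2.5714 + 1.5873 = 5.1746 ≈ 5.175

5.175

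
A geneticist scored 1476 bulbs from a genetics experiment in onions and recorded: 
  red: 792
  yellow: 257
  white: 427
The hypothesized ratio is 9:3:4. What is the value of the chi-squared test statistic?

12.288

Total ratio parts = 16. Expected numbers out of 1476:
  red: 1476 × 9/16 = 830.25
  yellow: 1476 × 3/16 = 276.75
  white: 1476 × 4/16 = 369
χ² = Σ (O − E)² / E
  red: (792 − 830.25)² / 830.25 = 1.7622
  yellow: (257 − 276.75)² / 276.75 = 1.4094
  white: (427 − 369)² / 369 = 9.1165
χ² = 1.7622 + 1.4094 + 9.1165 = 12.2881 ≈ 12.288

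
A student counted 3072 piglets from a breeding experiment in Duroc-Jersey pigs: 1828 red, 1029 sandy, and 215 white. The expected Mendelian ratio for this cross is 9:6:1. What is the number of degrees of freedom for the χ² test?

A goodness-of-fit test with 3 phenotype classes has df = 3 − 1 = 2.

2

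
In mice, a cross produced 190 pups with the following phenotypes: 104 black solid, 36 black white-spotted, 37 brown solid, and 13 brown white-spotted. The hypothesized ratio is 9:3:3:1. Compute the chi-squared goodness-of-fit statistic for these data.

0.241

Under the 9:3:3:1 hypothesis (Σ ratio = 16, N = 190):
  black solid: 190 × 9/16 = 106.875
  black white-spotted: 190 × 3/16 = 35.625
  brown solid: 190 × 3/16 = 35.625
  brown white-spotted: 190 × 1/16 = 11.875
χ² = Σ (O − E)² / E
  black solid: (104 − 106.875)² / 106.875 = 0.0773
  black white-spotted: (36 − 35.625)² / 35.625 = 0.0039
  brown solid: (37 − 35.625)² / 35.625 = 0.0531
  brown white-spotted: (13 − 11.875)² / 11.875 = 0.1066
χ² = 0.0773 + 0.0039 + 0.0531 + 0.1066 = 0.2409 ≈ 0.241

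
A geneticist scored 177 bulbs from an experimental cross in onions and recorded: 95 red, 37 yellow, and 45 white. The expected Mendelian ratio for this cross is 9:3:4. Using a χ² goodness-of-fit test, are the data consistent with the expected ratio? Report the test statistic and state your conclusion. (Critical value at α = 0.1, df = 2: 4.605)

Total ratio parts = 16. Expected numbers out of 177:
  red: 177 × 9/16 = 99.5625
  yellow: 177 × 3/16 = 33.1875
  white: 177 × 4/16 = 44.25
χ² = Σ (O − E)² / E
  red: (95 − 99.5625)² / 99.5625 = 0.2091
  yellow: (37 − 33.1875)² / 33.1875 = 0.4380
  white: (45 − 44.25)² / 44.25 = 0.0127
χ² = 0.2091 + 0.4380 + 0.0127 = 0.6598 ≈ 0.660
Degrees of freedom = 3 − 1 = 2; critical value at α = 0.1 is 4.605.
Since 0.660 < 4.605, we fail to reject the null hypothesis — the data are consistent with the 9:3:4 ratio.

0.660; consistent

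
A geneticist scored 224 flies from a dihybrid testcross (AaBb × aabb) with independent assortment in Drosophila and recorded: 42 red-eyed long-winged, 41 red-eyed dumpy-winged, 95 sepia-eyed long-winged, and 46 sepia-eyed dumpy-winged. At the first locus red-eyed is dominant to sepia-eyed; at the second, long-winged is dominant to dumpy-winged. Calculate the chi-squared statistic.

A dihybrid testcross with independent assortment gives a 1:1:1:1 ratio.
Expected counts for N = 224 under a 1:1:1:1 ratio (total parts = 4):
  red-eyed long-winged: 224 × 1/4 = 56
  red-eyed dumpy-winged: 224 × 1/4 = 56
  sepia-eyed long-winged: 224 × 1/4 = 56
  sepia-eyed dumpy-winged: 224 × 1/4 = 56
χ² = Σ (O − E)² / E
  red-eyed long-winged: (42 − 56)² / 56 = 3.5000
  red-eyed dumpy-winged: (41 − 56)² / 56 = 4.0179
  sepia-eyed long-winged: (95 − 56)² / 56 = 27.1607
  sepia-eyed dumpy-winged: (46 − 56)² / 56 = 1.7857
χ² = 3.5000 + 4.0179 + 27.1607 + 1.7857 = 36.4643 ≈ 36.464

36.464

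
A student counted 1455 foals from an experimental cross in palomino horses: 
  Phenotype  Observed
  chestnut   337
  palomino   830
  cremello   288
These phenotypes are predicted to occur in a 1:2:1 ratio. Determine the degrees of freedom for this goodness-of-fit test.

2

A goodness-of-fit test with 3 phenotype classes has df = 3 − 1 = 2.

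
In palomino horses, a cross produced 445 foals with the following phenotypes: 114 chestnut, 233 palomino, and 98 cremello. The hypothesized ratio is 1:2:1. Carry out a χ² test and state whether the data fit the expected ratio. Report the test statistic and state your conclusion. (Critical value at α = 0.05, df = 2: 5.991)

Under the 1:2:1 hypothesis (Σ ratio = 4, N = 445):
  chestnut: 445 × 1/4 = 111.25
  palomino: 445 × 2/4 = 222.5
  cremello: 445 × 1/4 = 111.25
χ² = Σ (O − E)² / E
  chestnut: (114 − 111.25)² / 111.25 = 0.0680
  palomino: (233 − 222.5)² / 222.5 = 0.4955
  cremello: (98 − 111.25)² / 111.25 = 1.5781
χ² = 0.0680 + 0.4955 + 1.5781 = 2.1416 ≈ 2.142
Degrees of freedom = 3 − 1 = 2; critical value at α = 0.05 is 5.991.
Since 2.142 < 5.991, we fail to reject the null hypothesis — the data are consistent with the 1:2:1 ratio.

2.142; consistent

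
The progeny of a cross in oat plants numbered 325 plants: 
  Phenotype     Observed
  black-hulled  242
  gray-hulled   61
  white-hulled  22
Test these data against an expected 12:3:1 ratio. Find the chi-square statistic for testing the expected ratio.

The 12:3:1 ratio has 16 parts, so with N = 325 the expected counts are:
  black-hulled: 325 × 12/16 = 243.75
  gray-hulled: 325 × 3/16 = 60.9375
  white-hulled: 325 × 1/16 = 20.3125
χ² = Σ (O − E)² / E
  black-hulled: (242 − 243.75)² / 243.75 = 0.0126
  gray-hulled: (61 − 60.9375)² / 60.9375 = 0.0001
  white-hulled: (22 − 20.3125)² / 20.3125 = 0.1402
χ² = 0.0126 + 0.0001 + 0.1402 = 0.1529 ≈ 0.153

0.153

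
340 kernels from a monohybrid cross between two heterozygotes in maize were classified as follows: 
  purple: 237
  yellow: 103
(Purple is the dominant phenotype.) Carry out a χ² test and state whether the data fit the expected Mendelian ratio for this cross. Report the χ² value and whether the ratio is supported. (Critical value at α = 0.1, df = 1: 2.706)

For a monohybrid cross between heterozygotes with complete dominance, the expected phenotypic ratio is 3:1.
Total ratio parts = 4. Expected numbers out of 340:
  purple: 340 × 3/4 = 255
  yellow: 340 × 1/4 = 85
χ² = Σ (O − E)² / E
  purple: (237 − 255)² / 255 = 1.2706
  yellow: (103 − 85)² / 85 = 3.8118
χ² = 1.2706 + 3.8118 = 5.0824 ≈ 5.082
Degrees of freedom = 2 − 1 = 1; critical value at α = 0.1 is 2.706.
Since 5.082 > 2.706, we reject the null hypothesis — the data do not fit the 3:1 ratio.

5.082; not consistent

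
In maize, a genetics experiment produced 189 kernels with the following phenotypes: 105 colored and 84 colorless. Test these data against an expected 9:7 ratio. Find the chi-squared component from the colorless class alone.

Expected counts for N = 189 under a 9:7 ratio (total parts = 16):
  colored: 189 × 9/16 = 106.3125
  colorless: 189 × 7/16 = 82.6875
Contribution of colorless: (84 − 82.6875)² / 82.6875 = 0.0208

0.021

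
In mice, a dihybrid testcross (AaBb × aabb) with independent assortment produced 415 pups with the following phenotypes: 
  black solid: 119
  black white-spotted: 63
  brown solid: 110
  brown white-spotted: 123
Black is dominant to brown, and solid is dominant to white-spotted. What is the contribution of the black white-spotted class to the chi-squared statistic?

16.005

A dihybrid testcross with independent assortment gives a 1:1:1:1 ratio.
Total ratio parts = 4. Expected numbers out of 415:
  black solid: 415 × 1/4 = 103.75
  black white-spotted: 415 × 1/4 = 103.75
  brown solid: 415 × 1/4 = 103.75
  brown white-spotted: 415 × 1/4 = 103.75
Contribution of black white-spotted: (63 − 103.75)² / 103.75 = 16.0054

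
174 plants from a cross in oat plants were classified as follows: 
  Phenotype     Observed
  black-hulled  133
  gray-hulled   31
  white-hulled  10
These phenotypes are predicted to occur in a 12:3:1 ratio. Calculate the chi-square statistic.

Under the 12:3:1 hypothesis (Σ ratio = 16, N = 174):
  black-hulled: 174 × 12/16 = 130.5
  gray-hulled: 174 × 3/16 = 32.625
  white-hulled: 174 × 1/16 = 10.875
χ² = Σ (O − E)² / E
  black-hulled: (133 − 130.5)² / 130.5 = 0.0479
  gray-hulled: (31 − 32.625)² / 32.625 = 0.0809
  white-hulled: (10 − 10.875)² / 10.875 = 0.0704
χ² = 0.0479 + 0.0809 + 0.0704 = 0.1992 ≈ 0.199

0.199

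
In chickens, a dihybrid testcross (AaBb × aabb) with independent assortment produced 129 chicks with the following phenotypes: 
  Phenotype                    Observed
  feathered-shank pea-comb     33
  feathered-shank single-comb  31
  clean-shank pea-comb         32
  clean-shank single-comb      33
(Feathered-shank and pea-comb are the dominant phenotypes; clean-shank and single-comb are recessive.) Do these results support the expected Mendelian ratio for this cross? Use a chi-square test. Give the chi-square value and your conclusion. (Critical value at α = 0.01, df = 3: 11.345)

A dihybrid testcross with independent assortment gives a 1:1:1:1 ratio.
Under the 1:1:1:1 hypothesis (Σ ratio = 4, N = 129):
  feathered-shank pea-comb: 129 × 1/4 = 32.25
  feathered-shank single-comb: 129 × 1/4 = 32.25
  clean-shank pea-comb: 129 × 1/4 = 32.25
  clean-shank single-comb: 129 × 1/4 = 32.25
χ² = Σ (O − E)² / E
  feathered-shank pea-comb: (33 − 32.25)² / 32.25 = 0.0174
  feathered-shank single-comb: (31 − 32.25)² / 32.25 = 0.0484
  clean-shank pea-comb: (32 − 32.25)² / 32.25 = 0.0019
  clean-shank single-comb: (33 − 32.25)² / 32.25 = 0.0174
χ² = 0.0174 + 0.0484 + 0.0019 + 0.0174 = 0.0851 ≈ 0.085
Degrees of freedom = 4 − 1 = 3; critical value at α = 0.01 is 11.345.
Since 0.085 < 11.345, we fail to reject the null hypothesis — the data are consistent with the 1:1:1:1 ratio.

0.085; consistent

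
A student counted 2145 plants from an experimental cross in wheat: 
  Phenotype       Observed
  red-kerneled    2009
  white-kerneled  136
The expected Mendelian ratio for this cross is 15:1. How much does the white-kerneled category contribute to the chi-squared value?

0.028

Expected counts for N = 2145 under a 15:1 ratio (total parts = 16):
  red-kerneled: 2145 × 15/16 = 2010.9375
  white-kerneled: 2145 × 1/16 = 134.0625
Contribution of white-kerneled: (136 − 134.0625)² / 134.0625 = 0.0280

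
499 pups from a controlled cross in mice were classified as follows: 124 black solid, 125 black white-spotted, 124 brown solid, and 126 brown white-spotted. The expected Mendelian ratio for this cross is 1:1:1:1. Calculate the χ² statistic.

0.022

Under the 1:1:1:1 hypothesis (Σ ratio = 4, N = 499):
  black solid: 499 × 1/4 = 124.75
  black white-spotted: 499 × 1/4 = 124.75
  brown solid: 499 × 1/4 = 124.75
  brown white-spotted: 499 × 1/4 = 124.75
χ² = Σ (O − E)² / E
  black solid: (124 − 124.75)² / 124.75 = 0.0045
  black white-spotted: (125 − 124.75)² / 124.75 = 0.0005
  brown solid: (124 − 124.75)² / 124.75 = 0.0045
  brown white-spotted: (126 − 124.75)² / 124.75 = 0.0125
χ² = 0.0045 + 0.0005 + 0.0045 + 0.0125 = 0.022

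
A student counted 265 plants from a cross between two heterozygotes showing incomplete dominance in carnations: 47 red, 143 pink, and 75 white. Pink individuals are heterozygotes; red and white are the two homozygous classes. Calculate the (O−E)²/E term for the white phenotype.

With incomplete dominance, a heterozygote × heterozygote cross gives a 1:2:1 phenotypic ratio.
Total ratio parts = 4. Expected numbers out of 265:
  red: 265 × 1/4 = 66.25
  pink: 265 × 2/4 = 132.5
  white: 265 × 1/4 = 66.25
Contribution of white: (75 − 66.25)² / 66.25 = 1.1557

1.156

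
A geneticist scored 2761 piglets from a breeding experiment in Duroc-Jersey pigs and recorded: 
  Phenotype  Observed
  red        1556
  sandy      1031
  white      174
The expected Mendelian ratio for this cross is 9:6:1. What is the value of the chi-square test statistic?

0.036

The 9:6:1 ratio has 16 parts, so with N = 2761 the expected counts are:
  red: 2761 × 9/16 = 1553.0625
  sandy: 2761 × 6/16 = 1035.375
  white: 2761 × 1/16 = 172.5625
χ² = Σ (O − E)² / E
  red: (1556 − 1553.0625)² / 1553.0625 = 0.0056
  sandy: (1031 − 1035.375)² / 1035.375 = 0.0185
  white: (174 − 172.5625)² / 172.5625 = 0.0120
χ² = 0.0056 + 0.0185 + 0.0120 = 0.0361 ≈ 0.036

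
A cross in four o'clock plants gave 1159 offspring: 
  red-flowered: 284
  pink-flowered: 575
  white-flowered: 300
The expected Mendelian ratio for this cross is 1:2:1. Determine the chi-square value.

0.512

Under the 1:2:1 hypothesis (Σ ratio = 4, N = 1159):
  red-flowered: 1159 × 1/4 = 289.75
  pink-flowered: 1159 × 2/4 = 579.5
  white-flowered: 1159 × 1/4 = 289.75
χ² = Σ (O − E)² / E
  red-flowered: (284 − 289.75)² / 289.75 = 0.1141
  pink-flowered: (575 − 579.5)² / 579.5 = 0.0349
  white-flowered: (300 − 289.75)² / 289.75 = 0.3626
χ² = 0.1141 + 0.0349 + 0.3626 = 0.5116 ≈ 0.512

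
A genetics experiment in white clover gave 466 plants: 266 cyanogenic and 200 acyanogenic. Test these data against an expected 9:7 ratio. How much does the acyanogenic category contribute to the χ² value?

Expected counts for N = 466 under a 9:7 ratio (total parts = 16):
  cyanogenic: 466 × 9/16 = 262.125
  acyanogenic: 466 × 7/16 = 203.875
Contribution of acyanogenic: (200 − 203.875)² / 203.875 = 0.0737

0.074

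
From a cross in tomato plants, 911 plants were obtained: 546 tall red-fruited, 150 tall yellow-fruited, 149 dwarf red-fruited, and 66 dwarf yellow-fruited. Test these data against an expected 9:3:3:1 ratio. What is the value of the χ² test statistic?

Under the 9:3:3:1 hypothesis (Σ ratio = 16, N = 911):
  tall red-fruited: 911 × 9/16 = 512.4375
  tall yellow-fruited: 911 × 3/16 = 170.8125
  dwarf red-fruited: 911 × 3/16 = 170.8125
  dwarf yellow-fruited: 911 × 1/16 = 56.9375
χ² = Σ (O − E)² / E
  tall red-fruited: (546 − 512.4375)² / 512.4375 = 2.1982
  tall yellow-fruited: (150 − 170.8125)² / 170.8125 = 2.5359
  dwarf red-fruited: (149 − 170.8125)² / 170.8125 = 2.7854
  dwarf yellow-fruited: (66 − 56.9375)² / 56.9375 = 1.4424
χ² = 2.1982 + 2.5359 + 2.7854 + 1.4424 = 8.9619 ≈ 8.962

8.962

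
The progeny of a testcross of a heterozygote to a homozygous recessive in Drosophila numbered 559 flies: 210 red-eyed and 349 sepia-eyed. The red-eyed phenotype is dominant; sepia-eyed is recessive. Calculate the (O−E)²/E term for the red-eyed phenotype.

A testcross of a heterozygote (Aa × aa) gives a 1:1 phenotypic ratio.
Under the 1:1 hypothesis (Σ ratio = 2, N = 559):
  red-eyed: 559 × 1/2 = 279.5
  sepia-eyed: 559 × 1/2 = 279.5
Contribution of red-eyed: (210 − 279.5)² / 279.5 = 17.2818

17.282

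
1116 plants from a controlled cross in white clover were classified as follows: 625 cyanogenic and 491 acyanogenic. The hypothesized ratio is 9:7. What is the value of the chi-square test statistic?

0.028

Expected counts for N = 1116 under a 9:7 ratio (total parts = 16):
  cyanogenic: 1116 × 9/16 = 627.75
  acyanogenic: 1116 × 7/16 = 488.25
χ² = Σ (O − E)² / E
  cyanogenic: (625 − 627.75)² / 627.75 = 0.0120
  acyanogenic: (491 − 488.25)² / 488.25 = 0.0155
χ² = 0.0120 + 0.0155 = 0.0275 ≈ 0.028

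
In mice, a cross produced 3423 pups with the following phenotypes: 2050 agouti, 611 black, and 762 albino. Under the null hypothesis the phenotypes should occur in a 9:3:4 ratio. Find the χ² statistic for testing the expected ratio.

The 9:3:4 ratio has 16 parts, so with N = 3423 the expected counts are:
  agouti: 3423 × 9/16 = 1925.4375
  black: 3423 × 3/16 = 641.8125
  albino: 3423 × 4/16 = 855.75
χ² = Σ (O − E)² / E
  agouti: (2050 − 1925.4375)² / 1925.4375 = 8.0583
  black: (611 − 641.8125)² / 641.8125 = 1.4793
  albino: (762 − 855.75)² / 855.75 = 10.2706
χ² = 8.0583 + 1.4793 + 10.2706 = 19.8082 ≈ 19.808

19.808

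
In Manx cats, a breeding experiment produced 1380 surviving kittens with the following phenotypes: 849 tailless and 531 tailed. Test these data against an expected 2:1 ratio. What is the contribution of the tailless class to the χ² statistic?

5.479

Expected counts for N = 1380 under a 2:1 ratio (total parts = 3):
  tailless: 1380 × 2/3 = 920
  tailed: 1380 × 1/3 = 460
Contribution of tailless: (849 − 920)² / 920 = 5.4793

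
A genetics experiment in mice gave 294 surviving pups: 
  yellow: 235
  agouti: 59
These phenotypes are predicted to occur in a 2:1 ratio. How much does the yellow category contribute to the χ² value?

7.760

The 2:1 ratio has 3 parts, so with N = 294 the expected counts are:
  yellow: 294 × 2/3 = 196
  agouti: 294 × 1/3 = 98
Contribution of yellow: (235 − 196)² / 196 = 7.7602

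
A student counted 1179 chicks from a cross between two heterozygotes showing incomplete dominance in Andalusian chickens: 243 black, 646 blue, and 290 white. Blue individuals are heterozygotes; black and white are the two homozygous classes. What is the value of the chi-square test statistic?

14.578

With incomplete dominance, a heterozygote × heterozygote cross gives a 1:2:1 phenotypic ratio.
Under the 1:2:1 hypothesis (Σ ratio = 4, N = 1179):
  black: 1179 × 1/4 = 294.75
  blue: 1179 × 2/4 = 589.5
  white: 1179 × 1/4 = 294.75
χ² = Σ (O − E)² / E
  black: (243 − 294.75)² / 294.75 = 9.0859
  blue: (646 − 589.5)² / 589.5 = 5.4152
  white: (290 − 294.75)² / 294.75 = 0.0765
χ² = 9.0859 + 5.4152 + 0.0765 = 14.5776 ≈ 14.578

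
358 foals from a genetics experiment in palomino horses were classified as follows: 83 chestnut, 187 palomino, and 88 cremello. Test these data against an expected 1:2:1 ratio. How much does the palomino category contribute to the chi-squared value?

Total ratio parts = 4. Expected numbers out of 358:
  chestnut: 358 × 1/4 = 89.5
  palomino: 358 × 2/4 = 179
  cremello: 358 × 1/4 = 89.5
Contribution of palomino: (187 − 179)² / 179 = 0.3575

0.358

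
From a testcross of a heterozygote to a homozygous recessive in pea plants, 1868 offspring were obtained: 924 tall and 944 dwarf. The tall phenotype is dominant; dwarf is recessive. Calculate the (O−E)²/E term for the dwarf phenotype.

A testcross of a heterozygote (Aa × aa) gives a 1:1 phenotypic ratio.
Under the 1:1 hypothesis (Σ ratio = 2, N = 1868):
  tall: 1868 × 1/2 = 934
  dwarf: 1868 × 1/2 = 934
Contribution of dwarf: (944 − 934)² / 934 = 0.1071

0.107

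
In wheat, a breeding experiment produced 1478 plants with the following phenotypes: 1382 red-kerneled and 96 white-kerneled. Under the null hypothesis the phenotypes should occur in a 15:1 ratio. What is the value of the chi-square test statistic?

0.152

Under the 15:1 hypothesis (Σ ratio = 16, N = 1478):
  red-kerneled: 1478 × 15/16 = 1385.625
  white-kerneled: 1478 × 1/16 = 92.375
χ² = Σ (O − E)² / E
  red-kerneled: (1382 − 1385.625)² / 1385.625 = 0.0095
  white-kerneled: (96 − 92.375)² / 92.375 = 0.1423
χ² = 0.0095 + 0.1423 = 0.1518 ≈ 0.152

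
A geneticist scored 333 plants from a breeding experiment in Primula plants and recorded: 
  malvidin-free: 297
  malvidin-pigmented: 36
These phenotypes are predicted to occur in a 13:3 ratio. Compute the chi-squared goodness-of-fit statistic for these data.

Expected counts for N = 333 under a 13:3 ratio (total parts = 16):
  malvidin-free: 333 × 13/16 = 270.5625
  malvidin-pigmented: 333 × 3/16 = 62.4375
χ² = Σ (O − E)² / E
  malvidin-free: (297 − 270.5625)² / 270.5625 = 2.5833
  malvidin-pigmented: (36 − 62.4375)² / 62.4375 = 11.1943
χ² = 2.5833 + 11.1943 = 13.7776 ≈ 13.778

13.778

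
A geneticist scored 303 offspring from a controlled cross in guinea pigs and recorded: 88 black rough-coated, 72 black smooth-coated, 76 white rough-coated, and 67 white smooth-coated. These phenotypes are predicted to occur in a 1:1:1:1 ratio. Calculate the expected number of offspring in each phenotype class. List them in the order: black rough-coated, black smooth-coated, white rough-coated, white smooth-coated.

75.75, 75.75, 75.75, 75.75

Total ratio parts = 4. Expected numbers out of 303:
  black rough-coated: 303 × 1/4 = 75.75
  black smooth-coated: 303 × 1/4 = 75.75
  white rough-coated: 303 × 1/4 = 75.75
  white smooth-coated: 303 × 1/4 = 75.75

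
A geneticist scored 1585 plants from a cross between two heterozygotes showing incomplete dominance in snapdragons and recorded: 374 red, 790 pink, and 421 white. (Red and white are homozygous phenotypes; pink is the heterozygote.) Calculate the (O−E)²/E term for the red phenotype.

1.249

With incomplete dominance, a heterozygote × heterozygote cross gives a 1:2:1 phenotypic ratio.
Under the 1:2:1 hypothesis (Σ ratio = 4, N = 1585):
  red: 1585 × 1/4 = 396.25
  pink: 1585 × 2/4 = 792.5
  white: 1585 × 1/4 = 396.25
Contribution of red: (374 − 396.25)² / 396.25 = 1.2494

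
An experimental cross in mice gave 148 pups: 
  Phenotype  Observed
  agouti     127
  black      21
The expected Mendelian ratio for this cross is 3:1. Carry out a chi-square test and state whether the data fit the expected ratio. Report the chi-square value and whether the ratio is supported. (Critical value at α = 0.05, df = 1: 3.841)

9.225; not consistent

Total ratio parts = 4. Expected numbers out of 148:
  agouti: 148 × 3/4 = 111
  black: 148 × 1/4 = 37
χ² = Σ (O − E)² / E
  agouti: (127 − 111)² / 111 = 2.3063
  black: (21 − 37)² / 37 = 6.9189
χ² = 2.3063 + 6.9189 = 9.2252 ≈ 9.225
Degrees of freedom = 2 − 1 = 1; critical value at α = 0.05 is 3.841.
Since 9.225 > 3.841, we reject the null hypothesis — the data do not fit the 3:1 ratio.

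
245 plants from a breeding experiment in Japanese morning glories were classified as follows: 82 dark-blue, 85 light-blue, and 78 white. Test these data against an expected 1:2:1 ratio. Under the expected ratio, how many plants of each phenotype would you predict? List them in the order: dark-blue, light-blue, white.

61.25, 122.5, 61.25

The 1:2:1 ratio has 4 parts, so with N = 245 the expected counts are:
  dark-blue: 245 × 1/4 = 61.25
  light-blue: 245 × 2/4 = 122.5
  white: 245 × 1/4 = 61.25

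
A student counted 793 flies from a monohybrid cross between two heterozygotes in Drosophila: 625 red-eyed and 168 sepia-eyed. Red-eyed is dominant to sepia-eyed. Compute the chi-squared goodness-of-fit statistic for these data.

For a monohybrid cross between heterozygotes with complete dominance, the expected phenotypic ratio is 3:1.
Total ratio parts = 4. Expected numbers out of 793:
  red-eyed: 793 × 3/4 = 594.75
  sepia-eyed: 793 × 1/4 = 198.25
χ² = Σ (O − E)² / E
  red-eyed: (625 − 594.75)² / 594.75 = 1.5386
  sepia-eyed: (168 − 198.25)² / 198.25 = 4.6157
χ² = 1.5386 + 4.6157 = 6.1543 ≈ 6.154

6.154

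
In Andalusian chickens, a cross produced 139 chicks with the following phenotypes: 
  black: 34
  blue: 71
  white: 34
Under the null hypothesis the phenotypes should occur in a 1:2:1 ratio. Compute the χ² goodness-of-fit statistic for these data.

Total ratio parts = 4. Expected numbers out of 139:
  black: 139 × 1/4 = 34.75
  blue: 139 × 2/4 = 69.5
  white: 139 × 1/4 = 34.75
χ² = Σ (O − E)² / E
  black: (34 − 34.75)² / 34.75 = 0.0162
  blue: (71 − 69.5)² / 69.5 = 0.0324
  white: (34 − 34.75)² / 34.75 = 0.0162
χ² = 0.0162 + 0.0324 + 0.0162 = 0.0648 ≈ 0.065

0.065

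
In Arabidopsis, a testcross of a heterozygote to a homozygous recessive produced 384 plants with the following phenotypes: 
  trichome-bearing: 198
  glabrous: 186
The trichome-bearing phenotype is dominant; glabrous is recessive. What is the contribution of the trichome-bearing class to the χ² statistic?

0.188

A testcross of a heterozygote (Aa × aa) gives a 1:1 phenotypic ratio.
The 1:1 ratio has 2 parts, so with N = 384 the expected counts are:
  trichome-bearing: 384 × 1/2 = 192
  glabrous: 384 × 1/2 = 192
Contribution of trichome-bearing: (198 − 192)² / 192 = 0.1875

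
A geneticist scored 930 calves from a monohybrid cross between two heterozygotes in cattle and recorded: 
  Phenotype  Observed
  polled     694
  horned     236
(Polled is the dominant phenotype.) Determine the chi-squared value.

For a monohybrid cross between heterozygotes with complete dominance, the expected phenotypic ratio is 3:1.
Total ratio parts = 4. Expected numbers out of 930:
  polled: 930 × 3/4 = 697.5
  horned: 930 × 1/4 = 232.5
χ² = Σ (O − E)² / E
  polled: (694 − 697.5)² / 697.5 = 0.0176
  horned: (236 − 232.5)² / 232.5 = 0.0527
χ² = 0.0176 + 0.0527 = 0.0703 ≈ 0.070

0.070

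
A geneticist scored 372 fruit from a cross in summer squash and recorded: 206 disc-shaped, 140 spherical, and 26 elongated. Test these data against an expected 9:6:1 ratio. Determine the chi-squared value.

Under the 9:6:1 hypothesis (Σ ratio = 16, N = 372):
  disc-shaped: 372 × 9/16 = 209.25
  spherical: 372 × 6/16 = 139.5
  elongated: 372 × 1/16 = 23.25
χ² = Σ (O − E)² / E
  disc-shaped: (206 − 209.25)² / 209.25 = 0.0505
  spherical: (140 − 139.5)² / 139.5 = 0.0018
  elongated: (26 − 23.25)² / 23.25 = 0.3253
χ² = 0.0505 + 0.0018 + 0.3253 = 0.3776 ≈ 0.378

0.378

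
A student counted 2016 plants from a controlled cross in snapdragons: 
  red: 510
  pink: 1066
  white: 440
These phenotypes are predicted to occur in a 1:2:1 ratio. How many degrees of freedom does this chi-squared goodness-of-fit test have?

2

A goodness-of-fit test with 3 phenotype classes has df = 3 − 1 = 2.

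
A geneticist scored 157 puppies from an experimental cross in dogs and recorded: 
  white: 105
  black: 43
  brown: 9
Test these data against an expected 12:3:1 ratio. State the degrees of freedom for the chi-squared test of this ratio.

A goodness-of-fit test with 3 phenotype classes has df = 3 − 1 = 2.

2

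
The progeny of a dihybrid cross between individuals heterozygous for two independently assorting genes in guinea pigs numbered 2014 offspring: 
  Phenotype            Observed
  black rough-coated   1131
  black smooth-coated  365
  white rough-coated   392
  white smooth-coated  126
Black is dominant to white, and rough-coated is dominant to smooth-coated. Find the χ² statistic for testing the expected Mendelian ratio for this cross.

A dihybrid F₂ with independent assortment and complete dominance at both loci gives a 9:3:3:1 phenotypic ratio.
Total ratio parts = 16. Expected numbers out of 2014:
  black rough-coated: 2014 × 9/16 = 1132.875
  black smooth-coated: 2014 × 3/16 = 377.625
  white rough-coated: 2014 × 3/16 = 377.625
  white smooth-coated: 2014 × 1/16 = 125.875
χ² = Σ (O − E)² / E
  black rough-coated: (1131 − 1132.875)² / 1132.875 = 0.0031
  black smooth-coated: (365 − 377.625)² / 377.625 = 0.4221
  white rough-coated: (392 − 377.625)² / 377.625 = 0.5472
  white smooth-coated: (126 − 125.875)² / 125.875 = 0.0001
χ² = 0.0031 + 0.4221 + 0.5472 + 0.0001 = 0.9725 ≈ 0.973

0.973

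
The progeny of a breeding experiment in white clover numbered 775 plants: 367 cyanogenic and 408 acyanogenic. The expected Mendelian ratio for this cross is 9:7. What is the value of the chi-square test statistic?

24.918

Expected counts for N = 775 under a 9:7 ratio (total parts = 16):
  cyanogenic: 775 × 9/16 = 435.9375
  acyanogenic: 775 × 7/16 = 339.0625
χ² = Σ (O − E)² / E
  cyanogenic: (367 − 435.9375)² / 435.9375 = 10.9015
  acyanogenic: (408 − 339.0625)² / 339.0625 = 14.0162
χ² = 10.9015 + 14.0162 = 24.9177 ≈ 24.918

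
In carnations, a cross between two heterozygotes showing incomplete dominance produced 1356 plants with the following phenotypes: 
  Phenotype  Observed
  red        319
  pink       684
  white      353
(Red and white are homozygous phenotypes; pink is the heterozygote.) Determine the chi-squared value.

1.811

With incomplete dominance, a heterozygote × heterozygote cross gives a 1:2:1 phenotypic ratio.
Total ratio parts = 4. Expected numbers out of 1356:
  red: 1356 × 1/4 = 339
  pink: 1356 × 2/4 = 678
  white: 1356 × 1/4 = 339
χ² = Σ (O − E)² / E
  red: (319 − 339)² / 339 = 1.1799
  pink: (684 − 678)² / 678 = 0.0531
  white: (353 − 339)² / 339 = 0.5782
χ² = 1.1799 + 0.0531 + 0.5782 = 1.8112 ≈ 1.811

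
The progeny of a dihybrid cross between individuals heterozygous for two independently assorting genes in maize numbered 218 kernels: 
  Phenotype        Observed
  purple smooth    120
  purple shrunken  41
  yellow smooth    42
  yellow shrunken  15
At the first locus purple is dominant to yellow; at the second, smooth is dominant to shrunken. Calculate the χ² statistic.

0.226

A dihybrid F₂ with independent assortment and complete dominance at both loci gives a 9:3:3:1 phenotypic ratio.
Expected counts for N = 218 under a 9:3:3:1 ratio (total parts = 16):
  purple smooth: 218 × 9/16 = 122.625
  purple shrunken: 218 × 3/16 = 40.875
  yellow smooth: 218 × 3/16 = 40.875
  yellow shrunken: 218 × 1/16 = 13.625
χ² = Σ (O − E)² / E
  purple smooth: (120 − 122.625)² / 122.625 = 0.0562
  purple shrunken: (41 − 40.875)² / 40.875 = 0.0004
  yellow smooth: (42 − 40.875)² / 40.875 = 0.0310
  yellow shrunken: (15 − 13.625)² / 13.625 = 0.1388
χ² = 0.0562 + 0.0004 + 0.0310 + 0.1388 = 0.2264 ≈ 0.226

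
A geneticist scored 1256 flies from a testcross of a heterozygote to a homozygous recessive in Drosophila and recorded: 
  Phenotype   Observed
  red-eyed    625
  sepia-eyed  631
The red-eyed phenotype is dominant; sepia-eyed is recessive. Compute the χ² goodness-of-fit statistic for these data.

A testcross of a heterozygote (Aa × aa) gives a 1:1 phenotypic ratio.
Total ratio parts = 2. Expected numbers out of 1256:
  red-eyed: 1256 × 1/2 = 628
  sepia-eyed: 1256 × 1/2 = 628
χ² = Σ (O − E)² / E
  red-eyed: (625 − 628)² / 628 = 0.0143
  sepia-eyed: (631 − 628)² / 628 = 0.0143
χ² = 0.0143 + 0.0143 = 0.0286 ≈ 0.029

0.029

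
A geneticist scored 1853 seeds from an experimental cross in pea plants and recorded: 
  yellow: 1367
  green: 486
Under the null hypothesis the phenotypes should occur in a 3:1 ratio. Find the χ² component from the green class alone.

Under the 3:1 hypothesis (Σ ratio = 4, N = 1853):
  yellow: 1853 × 3/4 = 1389.75
  green: 1853 × 1/4 = 463.25
Contribution of green: (486 − 463.25)² / 463.25 = 1.1172

1.117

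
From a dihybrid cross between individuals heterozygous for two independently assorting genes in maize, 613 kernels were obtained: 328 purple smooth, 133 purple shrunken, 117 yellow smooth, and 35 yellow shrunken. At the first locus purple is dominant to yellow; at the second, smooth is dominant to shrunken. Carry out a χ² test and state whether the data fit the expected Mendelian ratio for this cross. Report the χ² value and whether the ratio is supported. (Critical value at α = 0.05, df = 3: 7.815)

3.982; consistent

A dihybrid F₂ with independent assortment and complete dominance at both loci gives a 9:3:3:1 phenotypic ratio.
The 9:3:3:1 ratio has 16 parts, so with N = 613 the expected counts are:
  purple smooth: 613 × 9/16 = 344.8125
  purple shrunken: 613 × 3/16 = 114.9375
  yellow smooth: 613 × 3/16 = 114.9375
  yellow shrunken: 613 × 1/16 = 38.3125
χ² = Σ (O − E)² / E
  purple smooth: (328 − 344.8125)² / 344.8125 = 0.8198
  purple shrunken: (133 − 114.9375)² / 114.9375 = 2.8385
  yellow smooth: (117 − 114.9375)² / 114.9375 = 0.0370
  yellow shrunken: (35 − 38.3125)² / 38.3125 = 0.2864
χ² = 0.8198 + 2.8385 + 0.0370 + 0.2864 = 3.9817 ≈ 3.982
Degrees of freedom = 4 − 1 = 3; critical value at α = 0.05 is 7.815.
Since 3.982 < 7.815, we fail to reject the null hypothesis — the data are consistent with the 9:3:3:1 ratio.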